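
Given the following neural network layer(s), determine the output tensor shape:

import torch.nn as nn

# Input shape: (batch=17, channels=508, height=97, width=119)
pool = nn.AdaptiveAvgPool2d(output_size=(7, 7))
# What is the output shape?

Input shape: (17, 508, 97, 119)
Output shape: (17, 508, 7, 7)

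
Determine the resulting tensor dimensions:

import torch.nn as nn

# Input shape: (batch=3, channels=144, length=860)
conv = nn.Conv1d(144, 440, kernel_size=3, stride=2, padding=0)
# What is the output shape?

Input shape: (3, 144, 860)
Output shape: (3, 440, 429)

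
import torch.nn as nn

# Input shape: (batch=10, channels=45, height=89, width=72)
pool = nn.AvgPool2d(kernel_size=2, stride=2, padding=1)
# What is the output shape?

Input shape: (10, 45, 89, 72)
Output shape: (10, 45, 45, 37)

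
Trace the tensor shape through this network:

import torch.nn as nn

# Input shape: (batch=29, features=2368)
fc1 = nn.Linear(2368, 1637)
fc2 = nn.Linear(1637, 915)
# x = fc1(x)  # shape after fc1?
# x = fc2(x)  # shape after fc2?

Input shape: (29, 2368)
  -> after fc1: (29, 1637)
Output shape: (29, 915)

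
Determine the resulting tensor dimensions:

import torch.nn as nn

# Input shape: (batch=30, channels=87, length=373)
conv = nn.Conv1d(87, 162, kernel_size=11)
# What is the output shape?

Input shape: (30, 87, 373)
Output shape: (30, 162, 363)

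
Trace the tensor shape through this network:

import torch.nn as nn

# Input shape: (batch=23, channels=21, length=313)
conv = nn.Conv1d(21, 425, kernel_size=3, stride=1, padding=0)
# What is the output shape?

Input shape: (23, 21, 313)
Output shape: (23, 425, 311)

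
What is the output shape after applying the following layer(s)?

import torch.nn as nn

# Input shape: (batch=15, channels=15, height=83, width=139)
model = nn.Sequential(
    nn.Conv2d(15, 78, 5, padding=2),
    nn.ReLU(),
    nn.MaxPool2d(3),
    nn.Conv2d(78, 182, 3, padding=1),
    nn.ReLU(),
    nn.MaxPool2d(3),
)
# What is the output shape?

Input shape: (15, 15, 83, 139)
  -> after first Conv2d: (15, 78, 83, 139)
  -> after first MaxPool2d: (15, 78, 27, 46)
  -> after second Conv2d: (15, 182, 27, 46)
Output shape: (15, 182, 9, 15)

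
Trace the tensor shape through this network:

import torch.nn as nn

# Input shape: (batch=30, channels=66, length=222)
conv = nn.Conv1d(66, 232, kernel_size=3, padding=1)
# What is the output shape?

Input shape: (30, 66, 222)
Output shape: (30, 232, 222)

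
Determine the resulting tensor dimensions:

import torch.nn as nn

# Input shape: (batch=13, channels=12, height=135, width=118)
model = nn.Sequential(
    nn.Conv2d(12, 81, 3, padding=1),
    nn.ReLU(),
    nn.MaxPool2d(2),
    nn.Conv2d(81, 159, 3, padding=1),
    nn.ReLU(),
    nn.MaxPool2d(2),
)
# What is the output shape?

Input shape: (13, 12, 135, 118)
  -> after first Conv2d: (13, 81, 135, 118)
  -> after first MaxPool2d: (13, 81, 67, 59)
  -> after second Conv2d: (13, 159, 67, 59)
Output shape: (13, 159, 33, 29)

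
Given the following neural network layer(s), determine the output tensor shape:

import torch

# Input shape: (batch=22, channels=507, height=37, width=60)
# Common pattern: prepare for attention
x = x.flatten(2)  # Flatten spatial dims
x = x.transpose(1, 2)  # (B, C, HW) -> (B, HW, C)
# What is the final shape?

Input shape: (22, 507, 37, 60)
  -> after flatten(2): (22, 507, 2220)
Output shape: (22, 2220, 507)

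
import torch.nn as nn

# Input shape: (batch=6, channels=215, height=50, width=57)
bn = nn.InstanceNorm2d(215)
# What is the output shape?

Input shape: (6, 215, 50, 57)
Output shape: (6, 215, 50, 57)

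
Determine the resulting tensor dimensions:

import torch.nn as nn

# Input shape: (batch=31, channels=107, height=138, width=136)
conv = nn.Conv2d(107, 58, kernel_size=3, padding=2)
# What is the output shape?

Input shape: (31, 107, 138, 136)
Output shape: (31, 58, 140, 138)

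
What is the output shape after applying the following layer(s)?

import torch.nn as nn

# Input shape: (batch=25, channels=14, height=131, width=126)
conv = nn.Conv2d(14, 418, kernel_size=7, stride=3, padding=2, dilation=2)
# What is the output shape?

Input shape: (25, 14, 131, 126)
Output shape: (25, 418, 41, 40)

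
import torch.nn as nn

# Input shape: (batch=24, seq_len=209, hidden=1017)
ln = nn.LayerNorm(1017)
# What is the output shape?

Input shape: (24, 209, 1017)
Output shape: (24, 209, 1017)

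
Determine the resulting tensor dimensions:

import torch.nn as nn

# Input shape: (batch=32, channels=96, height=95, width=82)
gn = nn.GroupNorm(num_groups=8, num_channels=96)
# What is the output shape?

Input shape: (32, 96, 95, 82)
Output shape: (32, 96, 95, 82)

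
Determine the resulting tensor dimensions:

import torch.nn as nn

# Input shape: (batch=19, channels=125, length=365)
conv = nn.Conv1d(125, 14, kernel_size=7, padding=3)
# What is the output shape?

Input shape: (19, 125, 365)
Output shape: (19, 14, 365)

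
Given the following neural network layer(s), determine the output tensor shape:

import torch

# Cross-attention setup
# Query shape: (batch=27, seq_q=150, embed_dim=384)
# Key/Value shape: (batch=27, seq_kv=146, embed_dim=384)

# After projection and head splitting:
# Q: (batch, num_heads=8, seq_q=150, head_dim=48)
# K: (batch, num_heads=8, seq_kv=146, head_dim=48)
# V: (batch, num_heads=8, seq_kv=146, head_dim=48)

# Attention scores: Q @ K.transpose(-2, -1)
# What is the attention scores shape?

Input shape: (27, 150, 384)
Output shape: (27, 8, 150, 146)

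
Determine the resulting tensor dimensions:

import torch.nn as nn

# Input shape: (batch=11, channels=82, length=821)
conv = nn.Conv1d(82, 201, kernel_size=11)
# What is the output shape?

Input shape: (11, 82, 821)
Output shape: (11, 201, 811)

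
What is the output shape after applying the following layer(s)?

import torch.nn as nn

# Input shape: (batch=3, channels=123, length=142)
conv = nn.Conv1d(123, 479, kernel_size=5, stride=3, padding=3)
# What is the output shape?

Input shape: (3, 123, 142)
Output shape: (3, 479, 48)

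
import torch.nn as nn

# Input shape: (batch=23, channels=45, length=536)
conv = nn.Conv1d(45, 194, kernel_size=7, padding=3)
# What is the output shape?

Input shape: (23, 45, 536)
Output shape: (23, 194, 536)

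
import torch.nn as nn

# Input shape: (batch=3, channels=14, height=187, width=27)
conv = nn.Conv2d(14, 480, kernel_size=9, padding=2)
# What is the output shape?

Input shape: (3, 14, 187, 27)
Output shape: (3, 480, 183, 23)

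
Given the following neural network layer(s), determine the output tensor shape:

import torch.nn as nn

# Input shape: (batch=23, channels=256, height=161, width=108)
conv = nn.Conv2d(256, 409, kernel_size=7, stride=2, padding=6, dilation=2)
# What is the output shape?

Input shape: (23, 256, 161, 108)
Output shape: (23, 409, 81, 54)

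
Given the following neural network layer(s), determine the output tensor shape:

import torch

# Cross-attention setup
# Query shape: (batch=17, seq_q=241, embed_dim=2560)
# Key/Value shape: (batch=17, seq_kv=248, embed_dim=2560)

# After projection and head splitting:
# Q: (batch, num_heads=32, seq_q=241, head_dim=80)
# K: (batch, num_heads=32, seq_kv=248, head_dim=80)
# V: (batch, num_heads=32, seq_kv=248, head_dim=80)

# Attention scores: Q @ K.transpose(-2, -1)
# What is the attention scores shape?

Input shape: (17, 241, 2560)
Output shape: (17, 32, 241, 248)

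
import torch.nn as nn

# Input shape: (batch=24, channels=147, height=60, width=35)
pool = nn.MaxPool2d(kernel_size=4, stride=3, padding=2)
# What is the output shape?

Input shape: (24, 147, 60, 35)
Output shape: (24, 147, 21, 12)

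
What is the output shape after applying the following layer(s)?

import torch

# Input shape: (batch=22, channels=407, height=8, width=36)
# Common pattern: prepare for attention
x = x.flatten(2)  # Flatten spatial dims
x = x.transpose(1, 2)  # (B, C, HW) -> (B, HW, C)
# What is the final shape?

Input shape: (22, 407, 8, 36)
  -> after flatten(2): (22, 407, 288)
Output shape: (22, 288, 407)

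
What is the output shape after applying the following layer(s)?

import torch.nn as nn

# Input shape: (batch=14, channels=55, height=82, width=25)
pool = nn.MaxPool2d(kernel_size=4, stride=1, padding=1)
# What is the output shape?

Input shape: (14, 55, 82, 25)
Output shape: (14, 55, 81, 24)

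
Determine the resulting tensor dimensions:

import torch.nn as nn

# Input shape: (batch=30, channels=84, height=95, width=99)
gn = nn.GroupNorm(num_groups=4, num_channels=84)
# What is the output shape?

Input shape: (30, 84, 95, 99)
Output shape: (30, 84, 95, 99)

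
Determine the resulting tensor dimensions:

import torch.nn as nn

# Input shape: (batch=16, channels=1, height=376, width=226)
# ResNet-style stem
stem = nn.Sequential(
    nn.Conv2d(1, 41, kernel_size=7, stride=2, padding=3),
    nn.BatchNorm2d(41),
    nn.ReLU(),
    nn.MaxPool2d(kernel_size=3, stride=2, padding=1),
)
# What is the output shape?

Input shape: (16, 1, 376, 226)
  -> after Conv2d 7x7 stride=2: (16, 41, 188, 113)
Output shape: (16, 41, 94, 57)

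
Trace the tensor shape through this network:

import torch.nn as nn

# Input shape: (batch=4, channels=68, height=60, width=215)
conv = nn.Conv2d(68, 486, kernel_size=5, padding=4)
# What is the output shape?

Input shape: (4, 68, 60, 215)
Output shape: (4, 486, 64, 219)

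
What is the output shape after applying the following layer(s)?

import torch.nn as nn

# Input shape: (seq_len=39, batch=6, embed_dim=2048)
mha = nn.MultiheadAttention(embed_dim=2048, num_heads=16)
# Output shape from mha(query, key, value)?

Input shape: (39, 6, 2048)
Output shape: (39, 6, 2048)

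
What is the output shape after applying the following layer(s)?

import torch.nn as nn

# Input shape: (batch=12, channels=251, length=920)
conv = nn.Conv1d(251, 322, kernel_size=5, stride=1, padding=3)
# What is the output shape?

Input shape: (12, 251, 920)
Output shape: (12, 322, 922)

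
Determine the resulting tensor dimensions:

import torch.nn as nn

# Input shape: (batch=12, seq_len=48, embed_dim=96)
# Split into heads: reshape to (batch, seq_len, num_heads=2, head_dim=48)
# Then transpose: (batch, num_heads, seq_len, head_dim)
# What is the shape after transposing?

Input shape: (12, 48, 96)
  -> after reshape: (12, 48, 2, 48)
Output shape: (12, 2, 48, 48)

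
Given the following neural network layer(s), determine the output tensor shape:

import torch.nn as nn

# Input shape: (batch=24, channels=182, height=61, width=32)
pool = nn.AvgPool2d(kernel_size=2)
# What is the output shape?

Input shape: (24, 182, 61, 32)
Output shape: (24, 182, 30, 16)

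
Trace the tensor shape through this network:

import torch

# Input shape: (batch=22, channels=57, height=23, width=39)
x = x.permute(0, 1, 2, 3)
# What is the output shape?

Input shape: (22, 57, 23, 39)
Output shape: (22, 57, 23, 39)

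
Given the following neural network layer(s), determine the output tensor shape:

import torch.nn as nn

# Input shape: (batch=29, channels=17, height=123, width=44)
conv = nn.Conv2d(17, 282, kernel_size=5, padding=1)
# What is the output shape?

Input shape: (29, 17, 123, 44)
Output shape: (29, 282, 121, 42)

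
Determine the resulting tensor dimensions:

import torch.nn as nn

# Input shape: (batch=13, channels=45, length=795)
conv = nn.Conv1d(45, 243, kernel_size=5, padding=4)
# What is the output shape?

Input shape: (13, 45, 795)
Output shape: (13, 243, 799)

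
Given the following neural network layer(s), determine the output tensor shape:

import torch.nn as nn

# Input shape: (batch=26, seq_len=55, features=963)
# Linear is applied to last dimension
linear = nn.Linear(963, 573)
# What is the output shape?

Input shape: (26, 55, 963)
Output shape: (26, 55, 573)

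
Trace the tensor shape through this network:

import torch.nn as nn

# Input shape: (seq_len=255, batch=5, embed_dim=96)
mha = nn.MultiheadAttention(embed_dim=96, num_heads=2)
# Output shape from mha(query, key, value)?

Input shape: (255, 5, 96)
Output shape: (255, 5, 96)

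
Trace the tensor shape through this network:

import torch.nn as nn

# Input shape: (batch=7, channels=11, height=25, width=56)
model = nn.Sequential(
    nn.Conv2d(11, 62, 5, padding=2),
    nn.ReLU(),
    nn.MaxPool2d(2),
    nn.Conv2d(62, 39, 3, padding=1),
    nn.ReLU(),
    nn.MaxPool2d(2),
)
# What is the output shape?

Input shape: (7, 11, 25, 56)
  -> after first Conv2d: (7, 62, 25, 56)
  -> after first MaxPool2d: (7, 62, 12, 28)
  -> after second Conv2d: (7, 39, 12, 28)
Output shape: (7, 39, 6, 14)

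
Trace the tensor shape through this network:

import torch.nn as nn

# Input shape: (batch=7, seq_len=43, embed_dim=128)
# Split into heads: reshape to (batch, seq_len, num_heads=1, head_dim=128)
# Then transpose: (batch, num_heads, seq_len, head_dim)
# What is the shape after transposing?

Input shape: (7, 43, 128)
  -> after reshape: (7, 43, 1, 128)
Output shape: (7, 1, 43, 128)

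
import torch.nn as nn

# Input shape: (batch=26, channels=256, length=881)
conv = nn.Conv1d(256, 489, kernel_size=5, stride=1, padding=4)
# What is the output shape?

Input shape: (26, 256, 881)
Output shape: (26, 489, 885)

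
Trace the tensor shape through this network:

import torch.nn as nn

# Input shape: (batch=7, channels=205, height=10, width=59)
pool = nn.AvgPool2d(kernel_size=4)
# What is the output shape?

Input shape: (7, 205, 10, 59)
Output shape: (7, 205, 2, 14)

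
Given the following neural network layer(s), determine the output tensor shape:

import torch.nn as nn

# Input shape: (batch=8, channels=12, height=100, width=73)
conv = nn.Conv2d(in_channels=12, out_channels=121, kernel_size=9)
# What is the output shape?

Input shape: (8, 12, 100, 73)
Output shape: (8, 121, 92, 65)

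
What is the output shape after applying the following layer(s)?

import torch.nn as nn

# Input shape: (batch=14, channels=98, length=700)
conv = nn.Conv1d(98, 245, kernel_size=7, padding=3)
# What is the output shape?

Input shape: (14, 98, 700)
Output shape: (14, 245, 700)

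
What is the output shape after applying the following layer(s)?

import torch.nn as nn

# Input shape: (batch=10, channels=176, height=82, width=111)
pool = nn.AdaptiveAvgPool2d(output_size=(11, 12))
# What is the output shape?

Input shape: (10, 176, 82, 111)
Output shape: (10, 176, 11, 12)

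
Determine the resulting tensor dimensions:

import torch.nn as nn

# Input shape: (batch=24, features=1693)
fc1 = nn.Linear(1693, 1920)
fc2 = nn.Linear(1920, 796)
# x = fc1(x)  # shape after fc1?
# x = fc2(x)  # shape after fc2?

Input shape: (24, 1693)
  -> after fc1: (24, 1920)
Output shape: (24, 796)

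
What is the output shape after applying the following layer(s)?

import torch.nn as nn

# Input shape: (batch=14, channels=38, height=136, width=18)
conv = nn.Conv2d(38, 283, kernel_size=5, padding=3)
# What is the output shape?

Input shape: (14, 38, 136, 18)
Output shape: (14, 283, 138, 20)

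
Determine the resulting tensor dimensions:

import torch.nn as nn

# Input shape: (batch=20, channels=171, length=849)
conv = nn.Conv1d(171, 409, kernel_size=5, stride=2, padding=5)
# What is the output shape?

Input shape: (20, 171, 849)
Output shape: (20, 409, 428)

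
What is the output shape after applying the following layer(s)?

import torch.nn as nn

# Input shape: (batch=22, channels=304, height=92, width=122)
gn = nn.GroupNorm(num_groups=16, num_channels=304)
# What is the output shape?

Input shape: (22, 304, 92, 122)
Output shape: (22, 304, 92, 122)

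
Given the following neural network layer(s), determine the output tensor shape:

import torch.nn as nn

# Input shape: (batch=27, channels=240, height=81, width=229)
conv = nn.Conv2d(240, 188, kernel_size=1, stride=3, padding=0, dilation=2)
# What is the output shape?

Input shape: (27, 240, 81, 229)
Output shape: (27, 188, 27, 77)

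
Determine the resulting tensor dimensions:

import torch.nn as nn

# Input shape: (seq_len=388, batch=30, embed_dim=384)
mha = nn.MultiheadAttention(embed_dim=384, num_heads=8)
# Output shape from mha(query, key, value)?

Input shape: (388, 30, 384)
Output shape: (388, 30, 384)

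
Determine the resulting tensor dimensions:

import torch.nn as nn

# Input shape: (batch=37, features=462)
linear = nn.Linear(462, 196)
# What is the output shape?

Input shape: (37, 462)
Output shape: (37, 196)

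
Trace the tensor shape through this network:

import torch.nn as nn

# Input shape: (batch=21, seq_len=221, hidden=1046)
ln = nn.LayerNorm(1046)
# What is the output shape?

Input shape: (21, 221, 1046)
Output shape: (21, 221, 1046)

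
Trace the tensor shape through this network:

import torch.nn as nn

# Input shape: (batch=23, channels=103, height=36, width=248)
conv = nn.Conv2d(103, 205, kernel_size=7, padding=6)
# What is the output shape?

Input shape: (23, 103, 36, 248)
Output shape: (23, 205, 42, 254)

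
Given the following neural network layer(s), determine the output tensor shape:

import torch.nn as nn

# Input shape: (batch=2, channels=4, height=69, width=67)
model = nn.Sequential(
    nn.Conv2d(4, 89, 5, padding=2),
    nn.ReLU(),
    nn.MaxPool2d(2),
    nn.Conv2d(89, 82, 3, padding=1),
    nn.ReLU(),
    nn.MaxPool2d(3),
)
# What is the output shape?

Input shape: (2, 4, 69, 67)
  -> after first Conv2d: (2, 89, 69, 67)
  -> after first MaxPool2d: (2, 89, 34, 33)
  -> after second Conv2d: (2, 82, 34, 33)
Output shape: (2, 82, 11, 11)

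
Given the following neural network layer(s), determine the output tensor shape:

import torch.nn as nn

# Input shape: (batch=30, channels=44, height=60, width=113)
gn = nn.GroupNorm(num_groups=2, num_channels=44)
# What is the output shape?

Input shape: (30, 44, 60, 113)
Output shape: (30, 44, 60, 113)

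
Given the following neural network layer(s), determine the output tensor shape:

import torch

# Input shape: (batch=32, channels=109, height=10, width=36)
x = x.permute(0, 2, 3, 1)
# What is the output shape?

Input shape: (32, 109, 10, 36)
Output shape: (32, 10, 36, 109)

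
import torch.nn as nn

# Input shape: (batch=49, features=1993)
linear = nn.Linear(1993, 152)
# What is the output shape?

Input shape: (49, 1993)
Output shape: (49, 152)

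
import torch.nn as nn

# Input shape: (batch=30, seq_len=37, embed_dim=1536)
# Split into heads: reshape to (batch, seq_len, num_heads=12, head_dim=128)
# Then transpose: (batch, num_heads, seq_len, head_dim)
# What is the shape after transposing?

Input shape: (30, 37, 1536)
  -> after reshape: (30, 37, 12, 128)
Output shape: (30, 12, 37, 128)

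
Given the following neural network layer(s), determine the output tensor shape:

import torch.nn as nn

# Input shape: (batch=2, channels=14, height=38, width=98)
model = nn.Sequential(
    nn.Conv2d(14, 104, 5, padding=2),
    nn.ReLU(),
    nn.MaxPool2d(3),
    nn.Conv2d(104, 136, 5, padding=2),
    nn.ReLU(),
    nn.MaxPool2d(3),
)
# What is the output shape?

Input shape: (2, 14, 38, 98)
  -> after first Conv2d: (2, 104, 38, 98)
  -> after first MaxPool2d: (2, 104, 12, 32)
  -> after second Conv2d: (2, 136, 12, 32)
Output shape: (2, 136, 4, 10)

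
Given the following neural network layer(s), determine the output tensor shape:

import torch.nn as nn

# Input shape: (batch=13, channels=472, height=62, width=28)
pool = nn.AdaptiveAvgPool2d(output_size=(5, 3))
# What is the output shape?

Input shape: (13, 472, 62, 28)
Output shape: (13, 472, 5, 3)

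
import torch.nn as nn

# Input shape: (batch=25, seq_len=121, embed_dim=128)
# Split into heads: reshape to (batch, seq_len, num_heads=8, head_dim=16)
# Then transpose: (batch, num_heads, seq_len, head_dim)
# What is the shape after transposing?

Input shape: (25, 121, 128)
  -> after reshape: (25, 121, 8, 16)
Output shape: (25, 8, 121, 16)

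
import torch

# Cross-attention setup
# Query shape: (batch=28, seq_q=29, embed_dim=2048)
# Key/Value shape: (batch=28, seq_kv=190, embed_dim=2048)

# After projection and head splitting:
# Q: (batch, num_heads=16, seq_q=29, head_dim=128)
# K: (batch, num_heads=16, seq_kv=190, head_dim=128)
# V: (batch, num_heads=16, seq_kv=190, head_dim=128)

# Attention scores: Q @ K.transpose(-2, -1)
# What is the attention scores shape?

Input shape: (28, 29, 2048)
Output shape: (28, 16, 29, 190)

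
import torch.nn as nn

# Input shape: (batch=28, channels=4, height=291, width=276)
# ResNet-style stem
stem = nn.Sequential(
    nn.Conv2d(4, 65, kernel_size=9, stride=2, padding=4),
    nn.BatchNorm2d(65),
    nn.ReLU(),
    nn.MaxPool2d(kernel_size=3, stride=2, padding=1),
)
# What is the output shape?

Input shape: (28, 4, 291, 276)
  -> after Conv2d 9x9 stride=2: (28, 65, 146, 138)
Output shape: (28, 65, 73, 69)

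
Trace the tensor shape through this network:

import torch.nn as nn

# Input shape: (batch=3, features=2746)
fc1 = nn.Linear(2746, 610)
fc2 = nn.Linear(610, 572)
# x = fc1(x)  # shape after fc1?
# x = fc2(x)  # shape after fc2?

Input shape: (3, 2746)
  -> after fc1: (3, 610)
Output shape: (3, 572)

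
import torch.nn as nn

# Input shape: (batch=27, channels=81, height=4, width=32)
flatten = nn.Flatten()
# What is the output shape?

Input shape: (27, 81, 4, 32)
Output shape: (27, 10368)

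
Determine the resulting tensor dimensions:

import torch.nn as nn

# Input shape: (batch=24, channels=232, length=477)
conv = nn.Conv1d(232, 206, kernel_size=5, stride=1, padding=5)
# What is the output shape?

Input shape: (24, 232, 477)
Output shape: (24, 206, 483)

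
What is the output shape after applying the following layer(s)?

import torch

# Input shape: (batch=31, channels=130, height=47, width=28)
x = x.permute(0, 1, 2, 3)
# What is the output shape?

Input shape: (31, 130, 47, 28)
Output shape: (31, 130, 47, 28)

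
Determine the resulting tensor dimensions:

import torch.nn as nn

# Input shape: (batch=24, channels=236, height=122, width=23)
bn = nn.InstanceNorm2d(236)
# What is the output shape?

Input shape: (24, 236, 122, 23)
Output shape: (24, 236, 122, 23)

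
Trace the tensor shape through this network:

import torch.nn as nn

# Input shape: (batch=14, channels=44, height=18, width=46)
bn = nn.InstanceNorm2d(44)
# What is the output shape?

Input shape: (14, 44, 18, 46)
Output shape: (14, 44, 18, 46)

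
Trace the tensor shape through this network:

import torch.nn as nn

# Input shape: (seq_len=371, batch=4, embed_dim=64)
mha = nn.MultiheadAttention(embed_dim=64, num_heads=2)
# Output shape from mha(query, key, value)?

Input shape: (371, 4, 64)
Output shape: (371, 4, 64)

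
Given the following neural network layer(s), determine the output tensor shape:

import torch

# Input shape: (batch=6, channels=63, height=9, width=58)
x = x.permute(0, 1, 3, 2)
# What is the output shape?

Input shape: (6, 63, 9, 58)
Output shape: (6, 63, 58, 9)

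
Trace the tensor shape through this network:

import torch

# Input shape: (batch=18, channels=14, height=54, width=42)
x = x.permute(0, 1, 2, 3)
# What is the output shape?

Input shape: (18, 14, 54, 42)
Output shape: (18, 14, 54, 42)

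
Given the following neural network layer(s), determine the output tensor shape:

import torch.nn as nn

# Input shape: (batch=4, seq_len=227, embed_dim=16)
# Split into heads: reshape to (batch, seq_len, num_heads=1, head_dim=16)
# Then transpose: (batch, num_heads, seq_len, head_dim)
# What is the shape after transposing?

Input shape: (4, 227, 16)
  -> after reshape: (4, 227, 1, 16)
Output shape: (4, 1, 227, 16)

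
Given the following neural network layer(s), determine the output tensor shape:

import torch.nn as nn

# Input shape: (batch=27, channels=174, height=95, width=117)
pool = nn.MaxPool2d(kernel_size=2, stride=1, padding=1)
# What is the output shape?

Input shape: (27, 174, 95, 117)
Output shape: (27, 174, 96, 118)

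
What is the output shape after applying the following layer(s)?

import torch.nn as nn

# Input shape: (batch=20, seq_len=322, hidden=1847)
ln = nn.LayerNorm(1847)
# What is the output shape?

Input shape: (20, 322, 1847)
Output shape: (20, 322, 1847)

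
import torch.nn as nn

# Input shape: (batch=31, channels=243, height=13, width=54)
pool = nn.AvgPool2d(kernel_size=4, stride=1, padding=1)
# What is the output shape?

Input shape: (31, 243, 13, 54)
Output shape: (31, 243, 12, 53)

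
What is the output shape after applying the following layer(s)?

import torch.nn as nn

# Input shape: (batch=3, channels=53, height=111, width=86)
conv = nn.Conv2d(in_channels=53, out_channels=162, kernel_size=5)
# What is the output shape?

Input shape: (3, 53, 111, 86)
Output shape: (3, 162, 107, 82)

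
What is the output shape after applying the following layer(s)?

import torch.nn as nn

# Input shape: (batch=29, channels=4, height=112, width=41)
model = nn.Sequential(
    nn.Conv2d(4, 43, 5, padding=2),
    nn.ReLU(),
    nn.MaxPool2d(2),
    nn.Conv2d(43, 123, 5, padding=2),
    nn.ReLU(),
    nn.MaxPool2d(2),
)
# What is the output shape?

Input shape: (29, 4, 112, 41)
  -> after first Conv2d: (29, 43, 112, 41)
  -> after first MaxPool2d: (29, 43, 56, 20)
  -> after second Conv2d: (29, 123, 56, 20)
Output shape: (29, 123, 28, 10)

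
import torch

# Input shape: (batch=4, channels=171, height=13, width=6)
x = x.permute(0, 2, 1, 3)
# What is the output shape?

Input shape: (4, 171, 13, 6)
Output shape: (4, 13, 171, 6)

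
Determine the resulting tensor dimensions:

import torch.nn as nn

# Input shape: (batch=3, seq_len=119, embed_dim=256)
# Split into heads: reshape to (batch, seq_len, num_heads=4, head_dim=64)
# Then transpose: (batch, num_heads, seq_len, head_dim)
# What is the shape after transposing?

Input shape: (3, 119, 256)
  -> after reshape: (3, 119, 4, 64)
Output shape: (3, 4, 119, 64)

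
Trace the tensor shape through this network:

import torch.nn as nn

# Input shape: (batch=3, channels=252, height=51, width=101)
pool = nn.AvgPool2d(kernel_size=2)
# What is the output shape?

Input shape: (3, 252, 51, 101)
Output shape: (3, 252, 25, 50)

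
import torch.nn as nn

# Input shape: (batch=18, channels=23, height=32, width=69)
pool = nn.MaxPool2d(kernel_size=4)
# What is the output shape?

Input shape: (18, 23, 32, 69)
Output shape: (18, 23, 8, 17)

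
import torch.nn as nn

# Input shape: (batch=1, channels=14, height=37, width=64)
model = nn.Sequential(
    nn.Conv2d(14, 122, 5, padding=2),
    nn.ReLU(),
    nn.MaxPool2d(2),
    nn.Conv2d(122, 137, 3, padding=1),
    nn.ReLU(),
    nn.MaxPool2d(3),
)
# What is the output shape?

Input shape: (1, 14, 37, 64)
  -> after first Conv2d: (1, 122, 37, 64)
  -> after first MaxPool2d: (1, 122, 18, 32)
  -> after second Conv2d: (1, 137, 18, 32)
Output shape: (1, 137, 6, 10)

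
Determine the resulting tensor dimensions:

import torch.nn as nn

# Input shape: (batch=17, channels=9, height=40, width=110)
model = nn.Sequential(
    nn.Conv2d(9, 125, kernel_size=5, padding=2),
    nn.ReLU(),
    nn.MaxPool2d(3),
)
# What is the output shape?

Input shape: (17, 9, 40, 110)
  -> after Conv2d: (17, 125, 40, 110)
  -> after ReLU: (17, 125, 40, 110)
Output shape: (17, 125, 13, 36)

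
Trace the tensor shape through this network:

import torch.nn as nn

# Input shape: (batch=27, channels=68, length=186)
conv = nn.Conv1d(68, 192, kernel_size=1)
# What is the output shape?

Input shape: (27, 68, 186)
Output shape: (27, 192, 186)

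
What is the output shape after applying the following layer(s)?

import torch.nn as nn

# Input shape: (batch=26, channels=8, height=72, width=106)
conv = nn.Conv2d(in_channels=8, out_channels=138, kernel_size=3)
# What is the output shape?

Input shape: (26, 8, 72, 106)
Output shape: (26, 138, 70, 104)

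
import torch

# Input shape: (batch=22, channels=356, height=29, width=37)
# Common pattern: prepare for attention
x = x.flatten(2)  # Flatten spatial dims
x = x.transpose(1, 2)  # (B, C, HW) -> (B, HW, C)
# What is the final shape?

Input shape: (22, 356, 29, 37)
  -> after flatten(2): (22, 356, 1073)
Output shape: (22, 1073, 356)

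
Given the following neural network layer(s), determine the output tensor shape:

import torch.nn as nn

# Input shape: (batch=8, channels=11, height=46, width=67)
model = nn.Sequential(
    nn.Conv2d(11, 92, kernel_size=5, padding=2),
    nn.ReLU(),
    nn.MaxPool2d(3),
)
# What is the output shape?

Input shape: (8, 11, 46, 67)
  -> after Conv2d: (8, 92, 46, 67)
  -> after ReLU: (8, 92, 46, 67)
Output shape: (8, 92, 15, 22)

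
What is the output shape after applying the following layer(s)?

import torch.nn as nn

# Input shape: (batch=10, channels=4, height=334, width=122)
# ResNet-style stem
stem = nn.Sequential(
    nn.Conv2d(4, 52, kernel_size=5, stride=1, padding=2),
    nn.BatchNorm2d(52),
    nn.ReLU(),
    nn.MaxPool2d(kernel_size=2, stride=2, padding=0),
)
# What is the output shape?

Input shape: (10, 4, 334, 122)
  -> after Conv2d 5x5 stride=1: (10, 52, 334, 122)
Output shape: (10, 52, 167, 61)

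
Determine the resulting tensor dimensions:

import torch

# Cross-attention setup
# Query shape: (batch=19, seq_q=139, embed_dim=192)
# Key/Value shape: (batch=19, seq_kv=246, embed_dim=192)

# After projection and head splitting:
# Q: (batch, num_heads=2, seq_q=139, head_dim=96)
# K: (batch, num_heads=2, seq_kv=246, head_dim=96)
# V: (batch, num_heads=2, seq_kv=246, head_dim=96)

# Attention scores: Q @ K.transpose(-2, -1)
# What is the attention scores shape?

Input shape: (19, 139, 192)
Output shape: (19, 2, 139, 246)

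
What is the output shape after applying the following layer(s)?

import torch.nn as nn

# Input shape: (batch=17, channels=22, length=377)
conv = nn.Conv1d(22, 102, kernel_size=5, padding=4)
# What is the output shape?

Input shape: (17, 22, 377)
Output shape: (17, 102, 381)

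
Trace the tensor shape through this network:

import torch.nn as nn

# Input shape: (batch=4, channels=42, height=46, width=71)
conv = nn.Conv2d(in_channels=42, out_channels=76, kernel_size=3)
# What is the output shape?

Input shape: (4, 42, 46, 71)
Output shape: (4, 76, 44, 69)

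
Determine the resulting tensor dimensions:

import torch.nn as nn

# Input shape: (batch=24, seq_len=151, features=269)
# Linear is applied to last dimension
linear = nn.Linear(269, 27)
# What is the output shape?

Input shape: (24, 151, 269)
Output shape: (24, 151, 27)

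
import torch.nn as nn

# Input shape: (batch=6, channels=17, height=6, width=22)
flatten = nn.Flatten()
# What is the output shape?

Input shape: (6, 17, 6, 22)
Output shape: (6, 2244)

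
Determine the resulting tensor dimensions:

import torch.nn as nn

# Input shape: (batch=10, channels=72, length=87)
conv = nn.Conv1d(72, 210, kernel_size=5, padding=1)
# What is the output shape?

Input shape: (10, 72, 87)
Output shape: (10, 210, 85)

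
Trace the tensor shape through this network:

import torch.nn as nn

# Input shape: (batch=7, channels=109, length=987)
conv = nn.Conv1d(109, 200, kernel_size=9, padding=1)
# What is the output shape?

Input shape: (7, 109, 987)
Output shape: (7, 200, 981)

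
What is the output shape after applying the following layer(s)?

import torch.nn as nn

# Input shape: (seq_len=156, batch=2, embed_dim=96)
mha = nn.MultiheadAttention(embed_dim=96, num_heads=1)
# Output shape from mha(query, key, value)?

Input shape: (156, 2, 96)
Output shape: (156, 2, 96)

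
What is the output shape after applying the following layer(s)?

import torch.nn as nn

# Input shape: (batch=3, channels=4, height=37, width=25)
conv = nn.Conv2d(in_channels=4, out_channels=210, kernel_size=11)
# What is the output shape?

Input shape: (3, 4, 37, 25)
Output shape: (3, 210, 27, 15)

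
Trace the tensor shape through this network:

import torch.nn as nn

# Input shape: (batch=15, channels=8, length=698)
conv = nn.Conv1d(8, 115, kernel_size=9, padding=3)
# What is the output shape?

Input shape: (15, 8, 698)
Output shape: (15, 115, 696)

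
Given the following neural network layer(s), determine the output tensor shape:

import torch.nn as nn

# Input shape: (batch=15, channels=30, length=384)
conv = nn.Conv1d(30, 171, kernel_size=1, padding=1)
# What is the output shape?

Input shape: (15, 30, 384)
Output shape: (15, 171, 386)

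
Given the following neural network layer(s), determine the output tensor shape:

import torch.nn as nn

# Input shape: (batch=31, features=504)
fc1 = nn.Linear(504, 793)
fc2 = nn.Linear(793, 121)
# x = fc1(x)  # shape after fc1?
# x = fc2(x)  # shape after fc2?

Input shape: (31, 504)
  -> after fc1: (31, 793)
Output shape: (31, 121)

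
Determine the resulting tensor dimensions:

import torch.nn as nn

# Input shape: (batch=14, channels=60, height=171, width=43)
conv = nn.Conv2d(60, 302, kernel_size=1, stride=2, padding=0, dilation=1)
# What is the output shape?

Input shape: (14, 60, 171, 43)
Output shape: (14, 302, 86, 22)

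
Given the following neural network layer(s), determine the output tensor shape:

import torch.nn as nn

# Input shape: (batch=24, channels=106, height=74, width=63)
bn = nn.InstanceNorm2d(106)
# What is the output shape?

Input shape: (24, 106, 74, 63)
Output shape: (24, 106, 74, 63)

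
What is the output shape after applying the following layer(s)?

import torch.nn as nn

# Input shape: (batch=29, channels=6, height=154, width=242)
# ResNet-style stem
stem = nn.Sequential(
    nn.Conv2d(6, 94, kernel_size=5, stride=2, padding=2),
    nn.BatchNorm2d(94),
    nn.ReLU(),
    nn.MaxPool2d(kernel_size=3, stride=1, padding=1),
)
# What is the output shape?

Input shape: (29, 6, 154, 242)
  -> after Conv2d 5x5 stride=2: (29, 94, 77, 121)
Output shape: (29, 94, 77, 121)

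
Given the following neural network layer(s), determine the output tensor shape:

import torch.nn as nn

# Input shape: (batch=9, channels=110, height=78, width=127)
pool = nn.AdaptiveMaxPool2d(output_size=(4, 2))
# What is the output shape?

Input shape: (9, 110, 78, 127)
Output shape: (9, 110, 4, 2)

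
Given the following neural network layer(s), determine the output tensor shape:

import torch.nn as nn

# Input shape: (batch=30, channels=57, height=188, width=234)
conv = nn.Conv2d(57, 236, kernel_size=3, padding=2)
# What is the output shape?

Input shape: (30, 57, 188, 234)
Output shape: (30, 236, 190, 236)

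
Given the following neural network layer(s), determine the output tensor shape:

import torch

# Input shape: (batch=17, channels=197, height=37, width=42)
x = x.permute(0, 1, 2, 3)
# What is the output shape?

Input shape: (17, 197, 37, 42)
Output shape: (17, 197, 37, 42)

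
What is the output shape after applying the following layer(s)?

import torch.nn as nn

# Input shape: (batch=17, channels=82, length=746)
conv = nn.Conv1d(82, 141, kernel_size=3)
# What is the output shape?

Input shape: (17, 82, 746)
Output shape: (17, 141, 744)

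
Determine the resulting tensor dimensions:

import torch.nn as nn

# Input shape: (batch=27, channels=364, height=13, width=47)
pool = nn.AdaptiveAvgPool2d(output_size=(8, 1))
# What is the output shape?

Input shape: (27, 364, 13, 47)
Output shape: (27, 364, 8, 1)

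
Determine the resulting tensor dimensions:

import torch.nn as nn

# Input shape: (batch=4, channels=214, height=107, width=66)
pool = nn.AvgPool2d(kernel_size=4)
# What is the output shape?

Input shape: (4, 214, 107, 66)
Output shape: (4, 214, 26, 16)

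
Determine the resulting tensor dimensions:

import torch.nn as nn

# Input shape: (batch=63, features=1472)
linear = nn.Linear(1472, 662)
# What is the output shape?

Input shape: (63, 1472)
Output shape: (63, 662)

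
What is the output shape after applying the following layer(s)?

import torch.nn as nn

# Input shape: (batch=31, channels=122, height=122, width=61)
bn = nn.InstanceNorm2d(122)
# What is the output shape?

Input shape: (31, 122, 122, 61)
Output shape: (31, 122, 122, 61)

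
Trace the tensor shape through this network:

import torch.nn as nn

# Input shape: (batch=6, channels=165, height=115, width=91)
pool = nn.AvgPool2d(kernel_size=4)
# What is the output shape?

Input shape: (6, 165, 115, 91)
Output shape: (6, 165, 28, 22)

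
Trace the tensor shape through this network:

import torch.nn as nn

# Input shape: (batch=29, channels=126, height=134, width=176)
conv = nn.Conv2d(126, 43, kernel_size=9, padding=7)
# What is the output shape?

Input shape: (29, 126, 134, 176)
Output shape: (29, 43, 140, 182)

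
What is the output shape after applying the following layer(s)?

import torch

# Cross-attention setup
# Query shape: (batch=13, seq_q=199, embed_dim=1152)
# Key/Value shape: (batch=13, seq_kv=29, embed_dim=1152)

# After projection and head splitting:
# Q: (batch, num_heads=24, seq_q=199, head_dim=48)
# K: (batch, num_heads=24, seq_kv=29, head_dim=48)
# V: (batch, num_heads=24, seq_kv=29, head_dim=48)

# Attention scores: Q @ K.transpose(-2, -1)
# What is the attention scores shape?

Input shape: (13, 199, 1152)
Output shape: (13, 24, 199, 29)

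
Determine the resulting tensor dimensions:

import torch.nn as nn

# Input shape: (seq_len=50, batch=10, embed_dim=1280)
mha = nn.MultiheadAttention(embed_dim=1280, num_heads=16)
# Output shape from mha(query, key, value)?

Input shape: (50, 10, 1280)
Output shape: (50, 10, 1280)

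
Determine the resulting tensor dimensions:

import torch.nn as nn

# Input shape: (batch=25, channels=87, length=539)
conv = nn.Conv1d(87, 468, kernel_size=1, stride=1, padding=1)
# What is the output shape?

Input shape: (25, 87, 539)
Output shape: (25, 468, 541)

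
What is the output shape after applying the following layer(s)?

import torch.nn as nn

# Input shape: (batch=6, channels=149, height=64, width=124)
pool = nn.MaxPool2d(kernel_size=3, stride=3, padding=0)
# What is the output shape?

Input shape: (6, 149, 64, 124)
Output shape: (6, 149, 21, 41)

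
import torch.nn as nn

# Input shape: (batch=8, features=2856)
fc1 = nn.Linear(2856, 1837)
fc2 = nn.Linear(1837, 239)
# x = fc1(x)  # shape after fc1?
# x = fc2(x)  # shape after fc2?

Input shape: (8, 2856)
  -> after fc1: (8, 1837)
Output shape: (8, 239)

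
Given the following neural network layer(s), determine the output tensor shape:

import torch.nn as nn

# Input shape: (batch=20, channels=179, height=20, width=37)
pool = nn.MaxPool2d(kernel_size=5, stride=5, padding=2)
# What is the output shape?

Input shape: (20, 179, 20, 37)
Output shape: (20, 179, 4, 8)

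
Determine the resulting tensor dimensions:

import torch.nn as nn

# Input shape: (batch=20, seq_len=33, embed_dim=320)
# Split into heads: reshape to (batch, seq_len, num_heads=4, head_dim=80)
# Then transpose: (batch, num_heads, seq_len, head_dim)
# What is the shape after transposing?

Input shape: (20, 33, 320)
  -> after reshape: (20, 33, 4, 80)
Output shape: (20, 4, 33, 80)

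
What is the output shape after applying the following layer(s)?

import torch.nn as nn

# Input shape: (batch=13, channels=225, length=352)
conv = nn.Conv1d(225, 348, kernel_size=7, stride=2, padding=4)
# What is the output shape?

Input shape: (13, 225, 352)
Output shape: (13, 348, 177)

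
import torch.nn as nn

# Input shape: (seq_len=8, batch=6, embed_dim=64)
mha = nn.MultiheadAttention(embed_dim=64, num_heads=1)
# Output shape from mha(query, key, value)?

Input shape: (8, 6, 64)
Output shape: (8, 6, 64)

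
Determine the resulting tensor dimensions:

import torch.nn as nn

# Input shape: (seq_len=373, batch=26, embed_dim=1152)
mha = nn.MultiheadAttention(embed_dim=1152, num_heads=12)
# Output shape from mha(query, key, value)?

Input shape: (373, 26, 1152)
Output shape: (373, 26, 1152)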